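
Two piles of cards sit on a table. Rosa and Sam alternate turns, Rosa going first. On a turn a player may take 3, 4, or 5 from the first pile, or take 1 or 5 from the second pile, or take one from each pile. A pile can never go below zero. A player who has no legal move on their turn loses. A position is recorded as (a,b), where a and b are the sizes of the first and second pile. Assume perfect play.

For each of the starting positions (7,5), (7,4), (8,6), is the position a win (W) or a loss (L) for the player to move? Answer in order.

(7,5): W, (7,4): W, (8,6): L

Positions with no move are L. A position that does have a move is losing for the player to move precisely when every available move leads to a winning position for the opponent. Fill in the labels:
No move ever increases a pile, so every position that can arise here has a ≤ 8 and b ≤ 6; it is enough to label the cells with 0 ≤ a ≤ 8 and 0 ≤ b ≤ 6.
Every move lowers a or b (never raises either), so fill the grid row by row in increasing a, and left to right within a row: each cell's successors are then already labelled.
      b=0  b=1  b=2  b=3  b=4  b=5  b=6
a=0:    L    W    L    W    L    W    L
a=1:    L    W    L    W    L    W    L
a=2:    L    W    L    W    L    W    L
a=3:    W    W    W    W    W    W    W
a=4:    W    L    W    L    W    L    W
a=5:    W    L    W    L    W    L    W
a=6:    W    L    W    L    W    L    W
a=7:    W    W    W    W    W    W    W
a=8:    L    W    L    W    L    W    L
Cells with no legal move (terminal, hence L): (0,0), (1,0), (2,0).
The remaining L cells, each justified by listing all of its moves:
(0,2): L (sole option (0,1)(W) is W)
(0,4): L (sole option (0,3)(W) is W)
(0,6): L (options (0,5)(W), (0,1)(W) are all W)
(1,2): L (options (1,1)(W), (0,1)(W) are all W)
(1,4): L (options (1,3)(W), (0,3)(W) are all W)
(1,6): L (options (1,5)(W), (1,1)(W), (0,5)(W) are all W)
(2,2): L (options (2,1)(W), (1,1)(W) are all W)
(2,4): L (options (2,3)(W), (1,3)(W) are all W)
(2,6): L (options (2,5)(W), (2,1)(W), (1,5)(W) are all W)
(4,1): L (options (1,1)(W), (0,1)(W), (4,0)(W), (3,0)(W) are all W)
(4,3): L (options (1,3)(W), (0,3)(W), (4,2)(W), (3,2)(W) are all W)
(4,5): L (options (1,5)(W), (0,5)(W), (4,4)(W), (4,0)(W), (3,4)(W) are all W)
(5,1): L (options (2,1)(W), (1,1)(W), (0,1)(W), (5,0)(W), (4,0)(W) are all W)
(5,3): L (options (2,3)(W), (1,3)(W), (0,3)(W), (5,2)(W), (4,2)(W) are all W)
(5,5): L (options (2,5)(W), (1,5)(W), (0,5)(W), (5,4)(W), (5,0)(W), (4,4)(W) are all W)
(6,1): L (options (3,1)(W), (2,1)(W), (1,1)(W), (6,0)(W), (5,0)(W) are all W)
(6,3): L (options (3,3)(W), (2,3)(W), (1,3)(W), (6,2)(W), (5,2)(W) are all W)
(6,5): L (options (3,5)(W), (2,5)(W), (1,5)(W), (6,4)(W), (6,0)(W), (5,4)(W) are all W)
(8,0): L (options (5,0)(W), (4,0)(W), (3,0)(W) are all W)
(8,2): L (options (5,2)(W), (4,2)(W), (3,2)(W), (8,1)(W), (7,1)(W) are all W)
(8,4): L (options (5,4)(W), (4,4)(W), (3,4)(W), (8,3)(W), (7,3)(W) are all W)
(8,6): L (options (5,6)(W), (4,6)(W), (3,6)(W), (8,5)(W), (8,1)(W), (7,5)(W) are all W)
Every other cell has at least one move into one of the L cells above, so it is W.
(7,5): the move to (4,5) reaches an L cell, so W
(7,4): the move to (2,4) reaches an L cell, so W
(8,6): one of the L cells justified above, so L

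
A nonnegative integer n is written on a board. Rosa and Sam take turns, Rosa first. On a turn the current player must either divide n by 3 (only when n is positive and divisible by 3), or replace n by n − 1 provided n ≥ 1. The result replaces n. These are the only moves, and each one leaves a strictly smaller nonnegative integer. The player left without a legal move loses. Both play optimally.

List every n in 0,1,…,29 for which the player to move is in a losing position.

Positions with no move are L. A position that does have a move is losing for the player to move precisely when every available move leads to a winning position for the opponent. Fill in the labels:
n=0: no move → L
n=1: →0(L), so W
n=2: →1(W) only, which is W, so L
n=3: →2(L), so W
n=4: →3(W) only, which is W, so L
n=5: →4(L), so W
n=6: →2(L), so W
n=7: →6(W) only, which is W, so L
n=8: →7(L), so W
n=9: →3(W), 8(W) — all W, so L
n=10: →9(L), so W
n=11: →10(W) only, which is W, so L
n=12: →4(L), so W
n=13: →12(W) only, which is W, so L
n=14: →13(L), so W
n=15: →5(W), 14(W) — all W, so L
n=16: →15(L), so W
n=17: →16(W) only, which is W, so L
n=18: →17(L), so W
n=19: →18(W) only, which is W, so L
n=20: →19(L), so W
n=21: →7(L), so W
n=22: →21(W) only, which is W, so L
n=23: →22(L), so W
n=24: →8(W), 23(W) — all W, so L
n=25: →24(L), so W
n=26: →25(W) only, which is W, so L
n=27: →9(L), so W
n=28: →27(W) only, which is W, so L
n=29: →28(L), so W
Reading off the rows marked L gives the requested list; there are 14 such values of n.

0, 2, 4, 7, 9, 11, 13, 15, 17, 19, 22, 24, 26, 28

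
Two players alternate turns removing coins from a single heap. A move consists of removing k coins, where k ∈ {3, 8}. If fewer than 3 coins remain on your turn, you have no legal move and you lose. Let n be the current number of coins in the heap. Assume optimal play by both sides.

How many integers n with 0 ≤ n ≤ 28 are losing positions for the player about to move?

Work bottom-up. With no move the player to move loses. Otherwise the position is W if at least one move leads to an L position for the opponent, and L if every move leads to a W.
n=0: no move → L
n=1: no move → L
n=2: no move → L
n=3: W (go to 0, an L position)
n=4: W (go to 1, an L position)
n=5: W (go to 2, an L position)
n=6: L (sole option 3(W) is W)
n=7: L (sole option 4(W) is W)
n=8: W (go to 0, an L position)
n=9: W (go to 6, an L position)
n=10: W (go to 7, an L position)
n=11: L (options 8(W), 3(W) are all W)
n=12: L (options 9(W), 4(W) are all W)
n=13: L (options 10(W), 5(W) are all W)
n=14: W (go to 11, an L position)
n=15: W (go to 12, an L position)
n=16: W (go to 13, an L position)
n=17: L (options 14(W), 9(W) are all W)
n=18: L (options 15(W), 10(W) are all W)
n=19: W (go to 11, an L position)
n=20: W (go to 17, an L position)
n=21: W (go to 18, an L position)
n=22: L (options 19(W), 14(W) are all W)
n=23: L (options 20(W), 15(W) are all W)
n=24: L (options 21(W), 16(W) are all W)
n=25: W (go to 22, an L position)
n=26: W (go to 23, an L position)
n=27: W (go to 24, an L position)
n=28: L (options 25(W), 20(W) are all W)
L entries with 0 ≤ n ≤ 28: n = 0, 1, 2, 6, 7, 11, 12, 13, 17, 18, 22, 23, 24, 28; that makes 14.

14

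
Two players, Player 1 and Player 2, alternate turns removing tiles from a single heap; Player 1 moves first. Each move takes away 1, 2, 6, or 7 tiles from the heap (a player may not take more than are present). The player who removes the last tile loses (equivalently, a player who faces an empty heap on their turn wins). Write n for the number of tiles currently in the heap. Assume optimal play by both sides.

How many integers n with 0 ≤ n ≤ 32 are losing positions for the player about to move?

Compute win/loss labels from the base case upward. A position with no move is W. Any other position is W if it can reach an L in one move, else L.
n=0: no move; the opponent has just taken the last tile and therefore loses → W
n=1: →0(W) only, which is W, so L
n=2: →1(L), so W
n=3: →1(L), so W
n=4: →3(W), 2(W) — all W, so L
n=5: →4(L), so W
n=6: →4(L), so W
n=7: →1(L), so W
n=8: →1(L), so W
n=9: →8(W), 7(W), 3(W), 2(W) — all W, so L
n=10: →9(L), so W
n=11: →9(L), so W
n=12: →11(W), 10(W), 6(W), 5(W) — all W, so L
n=13: →12(L), so W
n=14: →12(L), so W
n=15: →9(L), so W
n=16: →9(L), so W
n=17: →16(W), 15(W), 11(W), 10(W) — all W, so L
n=18: →17(L), so W
n=19: →17(L), so W
n=20: →19(W), 18(W), 14(W), 13(W) — all W, so L
n=21: →20(L), so W
n=22: →20(L), so W
n=23: →17(L), so W
n=24: →17(L), so W
n=25: →24(W), 23(W), 19(W), 18(W) — all W, so L
n=26: →25(L), so W
n=27: →25(L), so W
n=28: →27(W), 26(W), 22(W), 21(W) — all W, so L
n=29: →28(L), so W
n=30: →28(L), so W
n=31: →25(L), so W
n=32: →25(L), so W
L entries with 0 ≤ n ≤ 32: n = 1, 4, 9, 12, 17, 20, 25, 28; that makes 8.

8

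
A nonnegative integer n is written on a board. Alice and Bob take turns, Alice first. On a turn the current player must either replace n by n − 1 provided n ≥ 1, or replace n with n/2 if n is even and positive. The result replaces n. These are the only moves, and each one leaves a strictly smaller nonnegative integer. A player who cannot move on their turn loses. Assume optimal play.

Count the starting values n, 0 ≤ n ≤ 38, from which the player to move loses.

Work bottom-up. With no move the player to move loses. Otherwise the position is W if at least one move leads to an L position for the opponent, and L if every move leads to a W.
n=0: no move → L
n=1: W (go to 0, an L position)
n=2: L (sole option 1(W) is W)
n=3: W (go to 2, an L position)
n=4: W (go to 2, an L position)
n=5: L (sole option 4(W) is W)
n=6: W (go to 5, an L position)
n=7: L (sole option 6(W) is W)
n=8: W (go to 7, an L position)
n=9: L (sole option 8(W) is W)
n=10: W (go to 5, an L position)
n=11: L (sole option 10(W) is W)
n=12: W (go to 11, an L position)
n=13: L (sole option 12(W) is W)
n=14: W (go to 7, an L position)
n=15: L (sole option 14(W) is W)
n=16: W (go to 15, an L position)
n=17: L (sole option 16(W) is W)
n=18: W (go to 9, an L position)
n=19: L (sole option 18(W) is W)
n=20: W (go to 19, an L position)
n=21: L (sole option 20(W) is W)
n=22: W (go to 11, an L position)
n=23: L (sole option 22(W) is W)
n=24: W (go to 23, an L position)
n=25: L (sole option 24(W) is W)
n=26: W (go to 13, an L position)
n=27: L (sole option 26(W) is W)
n=28: W (go to 27, an L position)
n=29: L (sole option 28(W) is W)
n=30: W (go to 15, an L position)
n=31: L (sole option 30(W) is W)
n=32: W (go to 31, an L position)
n=33: L (sole option 32(W) is W)
n=34: W (go to 17, an L position)
n=35: L (sole option 34(W) is W)
n=36: W (go to 35, an L position)
n=37: L (sole option 36(W) is W)
n=38: W (go to 19, an L position)
L entries with 0 ≤ n ≤ 38: n = 0, 2, 5, 7, 9, 11, 13, 15, 17, 19, 21, 23, 25, 27, 29, 31, 33, 35, 37; that makes 19.

19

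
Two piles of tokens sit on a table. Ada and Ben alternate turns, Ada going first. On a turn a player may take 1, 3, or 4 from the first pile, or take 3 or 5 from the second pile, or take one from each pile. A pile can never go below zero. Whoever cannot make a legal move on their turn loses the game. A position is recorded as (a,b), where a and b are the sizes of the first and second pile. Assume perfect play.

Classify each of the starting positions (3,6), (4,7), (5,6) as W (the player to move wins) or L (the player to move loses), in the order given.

Build the W/L table. Terminal = L. A non-terminal position is W if it has a move to some L; otherwise it is L.
No move ever increases a pile, so every position that can arise here has a ≤ 5 and b ≤ 7; it is enough to label the cells with 0 ≤ a ≤ 5 and 0 ≤ b ≤ 7.
Every move lowers a or b (never raises either), so fill the grid row by row in increasing a, and left to right within a row: each cell's successors are then already labelled.
      b=0  b=1  b=2  b=3  b=4  b=5  b=6  b=7
a=0:    L    L    L    W    W    W    W    W
a=1:    W    W    W    W    L    L    L    W
a=2:    L    L    L    W    W    W    W    W
a=3:    W    W    W    W    L    L    L    W
a=4:    W    W    W    L    W    W    W    W
a=5:    W    W    W    W    W    W    W    L
Cells with no legal move (terminal, hence L): (0,0), (0,1), (0,2).
The remaining L cells, each justified by listing all of its moves:
(1,4): only reaches (0,4)(W), (1,1)(W), (0,3)(W), all W → L
(1,5): only reaches (0,5)(W), (1,2)(W), (1,0)(W), (0,4)(W), all W → L
(1,6): only reaches (0,6)(W), (1,3)(W), (1,1)(W), (0,5)(W), all W → L
(2,0): only reaches (1,0)(W), which is W → L
(2,1): only reaches (1,1)(W), (1,0)(W), all W → L
(2,2): only reaches (1,2)(W), (1,1)(W), all W → L
(3,4): only reaches (2,4)(W), (0,4)(W), (3,1)(W), (2,3)(W), all W → L
(3,5): only reaches (2,5)(W), (0,5)(W), (3,2)(W), (3,0)(W), (2,4)(W), all W → L
(3,6): only reaches (2,6)(W), (0,6)(W), (3,3)(W), (3,1)(W), (2,5)(W), all W → L
(4,3): only reaches (3,3)(W), (1,3)(W), (0,3)(W), (4,0)(W), (3,2)(W), all W → L
(5,7): only reaches (4,7)(W), (2,7)(W), (1,7)(W), (5,4)(W), (5,2)(W), (4,6)(W), all W → L
Every other cell has at least one move into one of the L cells above, so it is W.
(3,6): one of the L cells justified above, so L
(4,7): the move to (3,6) reaches an L cell, so W
(5,6): the move to (1,6) reaches an L cell, so W

(3,6): L, (4,7): W, (5,6): W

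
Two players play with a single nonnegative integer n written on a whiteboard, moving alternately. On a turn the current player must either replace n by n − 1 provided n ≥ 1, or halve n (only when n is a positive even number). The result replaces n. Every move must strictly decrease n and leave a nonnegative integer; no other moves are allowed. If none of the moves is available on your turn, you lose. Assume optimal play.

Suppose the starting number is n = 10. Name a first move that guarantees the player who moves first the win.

Move to 5.

Use the standard recursion: the mover loses at a terminal position; elsewhere, the mover wins exactly when some move hands the opponent an L position.
n=0: no move → L
n=1: can move to 0, which is L ⇒ W
n=2: the only move is to 1(W), a W ⇒ L
n=3: can move to 2, which is L ⇒ W
n=4: can move to 2, which is L ⇒ W
n=5: the only move is to 4(W), a W ⇒ L
n=6: can move to 5, which is L ⇒ W
n=7: the only move is to 6(W), a W ⇒ L
n=8: can move to 7, which is L ⇒ W
n=9: the only move is to 8(W), a W ⇒ L
n=10: can move to 5, which is L ⇒ W
From 10, the L positions reachable in one move are: 5, 9. Any move reaching one of these is winning.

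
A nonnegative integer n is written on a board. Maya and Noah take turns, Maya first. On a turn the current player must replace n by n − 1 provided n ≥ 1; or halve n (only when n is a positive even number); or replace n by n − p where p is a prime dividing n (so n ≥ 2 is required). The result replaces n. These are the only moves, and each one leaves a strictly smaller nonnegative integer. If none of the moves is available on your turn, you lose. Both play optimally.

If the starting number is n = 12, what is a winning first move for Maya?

Move to 9.

Positions with no move are L. A position that does have a move is losing for the player to move precisely when every available move leads to a winning position for the opponent. Fill in the labels:
n=0: no move → L
n=1: reaches L-position 0 → W
n=2: reaches L-position 0 → W
n=3: reaches L-position 0 → W
n=4: only reaches 2(W), 3(W), all W → L
n=5: reaches L-position 0 → W
n=6: reaches L-position 4 → W
n=7: reaches L-position 0 → W
n=8: reaches L-position 4 → W
n=9: only reaches 6(W), 8(W), all W → L
n=10: reaches L-position 9 → W
n=11: reaches L-position 0 → W
n=12: reaches L-position 9 → W
From 12, the L positions reachable in one move are: 9.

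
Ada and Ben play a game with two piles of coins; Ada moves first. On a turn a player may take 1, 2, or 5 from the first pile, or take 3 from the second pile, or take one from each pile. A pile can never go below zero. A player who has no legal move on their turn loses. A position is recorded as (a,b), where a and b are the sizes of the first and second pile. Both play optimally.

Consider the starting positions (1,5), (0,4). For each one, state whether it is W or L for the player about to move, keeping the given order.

(1,5): L, (0,4): W

Classify positions by backward induction: terminal positions (no move available) are L. From any other position, the mover wins iff some move reaches an L.
No move ever increases a pile, so every position that can arise here has a ≤ 1 and b ≤ 5; it is enough to label the cells with 0 ≤ a ≤ 1 and 0 ≤ b ≤ 5.
Every move lowers a or b (never raises either), so fill the grid row by row in increasing a, and left to right within a row: each cell's successors are then already labelled.
      b=0  b=1  b=2  b=3  b=4  b=5
a=0:    L    L    L    W    W    W
a=1:    W    W    W    W    L    L
Cells with no legal move (terminal, hence L): (0,0), (0,1), (0,2).
The remaining L cells, each justified by listing all of its moves:
(1,4): L (options (0,4)(W), (1,1)(W), (0,3)(W) are all W)
(1,5): L (options (0,5)(W), (1,2)(W), (0,4)(W) are all W)
Every other cell has at least one move into one of the L cells above, so it is W.
(1,5): one of the L cells justified above, so L
(0,4): the move to (0,1) reaches an L cell, so W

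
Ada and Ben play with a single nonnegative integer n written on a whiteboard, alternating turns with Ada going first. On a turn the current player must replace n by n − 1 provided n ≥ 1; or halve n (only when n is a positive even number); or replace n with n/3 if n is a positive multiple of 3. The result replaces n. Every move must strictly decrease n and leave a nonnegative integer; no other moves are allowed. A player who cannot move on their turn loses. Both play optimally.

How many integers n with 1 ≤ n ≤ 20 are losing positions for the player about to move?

Work bottom-up. With no move the player to move loses. Otherwise the position is W if at least one move leads to an L position for the opponent, and L if every move leads to a W.
n=0: no move → L
n=1: W (go to 0, an L position)
n=2: L (sole option 1(W) is W)
n=3: W (go to 2, an L position)
n=4: W (go to 2, an L position)
n=5: L (sole option 4(W) is W)
n=6: W (go to 2, an L position)
n=7: L (sole option 6(W) is W)
n=8: W (go to 7, an L position)
n=9: L (options 3(W), 8(W) are all W)
n=10: W (go to 5, an L position)
n=11: L (sole option 10(W) is W)
n=12: W (go to 11, an L position)
n=13: L (sole option 12(W) is W)
n=14: W (go to 7, an L position)
n=15: W (go to 5, an L position)
n=16: L (options 8(W), 15(W) are all W)
n=17: W (go to 16, an L position)
n=18: W (go to 9, an L position)
n=19: L (sole option 18(W) is W)
n=20: W (go to 19, an L position)
L entries with 1 ≤ n ≤ 20 (n=0 is outside the asked range and is not counted): n = 2, 5, 7, 9, 11, 13, 16, 19; that makes 8.

8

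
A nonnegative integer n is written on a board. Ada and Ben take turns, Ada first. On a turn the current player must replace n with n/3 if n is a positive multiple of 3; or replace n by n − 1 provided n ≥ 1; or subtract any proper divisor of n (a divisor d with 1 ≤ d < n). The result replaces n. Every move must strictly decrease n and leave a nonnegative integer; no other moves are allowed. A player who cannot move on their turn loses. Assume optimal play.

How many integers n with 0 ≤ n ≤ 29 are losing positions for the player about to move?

12

Work bottom-up. With no move the player to move loses. Otherwise the position is W if at least one move leads to an L position for the opponent, and L if every move leads to a W.
n=0: no move → L
n=1: can move to 0, which is L ⇒ W
n=2: the only move is to 1(W), a W ⇒ L
n=3: can move to 2, which is L ⇒ W
n=4: can move to 2, which is L ⇒ W
n=5: the only move is to 4(W), a W ⇒ L
n=6: can move to 2, which is L ⇒ W
n=7: the only move is to 6(W), a W ⇒ L
n=8: can move to 7, which is L ⇒ W
n=9: moves to 3(W), 6(W), 8(W); every one is W ⇒ L
n=10: can move to 5, which is L ⇒ W
n=11: the only move is to 10(W), a W ⇒ L
n=12: can move to 9, which is L ⇒ W
n=13: the only move is to 12(W), a W ⇒ L
n=14: can move to 7, which is L ⇒ W
n=15: can move to 5, which is L ⇒ W
n=16: moves to 8(W), 12(W), 14(W), 15(W); every one is W ⇒ L
n=17: can move to 16, which is L ⇒ W
n=18: can move to 9, which is L ⇒ W
n=19: the only move is to 18(W), a W ⇒ L
n=20: can move to 16, which is L ⇒ W
n=21: can move to 7, which is L ⇒ W
n=22: can move to 11, which is L ⇒ W
n=23: the only move is to 22(W), a W ⇒ L
n=24: can move to 16, which is L ⇒ W
n=25: moves to 20(W), 24(W); every one is W ⇒ L
n=26: can move to 13, which is L ⇒ W
n=27: can move to 9, which is L ⇒ W
n=28: moves to 14(W), 21(W), 24(W), 26(W), 27(W); every one is W ⇒ L
n=29: can move to 28, which is L ⇒ W
L entries with 0 ≤ n ≤ 29: n = 0, 2, 5, 7, 9, 11, 13, 16, 19, 23, 25, 28; that makes 12.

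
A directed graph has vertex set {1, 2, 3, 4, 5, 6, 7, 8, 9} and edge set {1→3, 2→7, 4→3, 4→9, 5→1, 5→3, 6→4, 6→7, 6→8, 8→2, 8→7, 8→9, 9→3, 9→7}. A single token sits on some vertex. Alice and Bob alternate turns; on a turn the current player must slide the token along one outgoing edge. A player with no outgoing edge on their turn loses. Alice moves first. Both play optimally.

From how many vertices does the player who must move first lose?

Label each position W (a win for the player to move) or L (a loss). A position with no legal move is L; any other position is W exactly when some move reaches an L, and L when every move reaches a W.
Every edge goes from a vertex to one that appears earlier in the order 3, 7, 9, 2, 1, 5, 8, 4, 6, so processing vertices in that order labels each vertex after all of its successors.
3: no outgoing edge → L
7: no outgoing edge → L
9: →7(L), so W
2: →7(L), so W
1: →3(L), so W
5: →3(L), so W
8: →7(L), so W
4: →3(L), so W
6: →7(L), so W
The L vertices are 3, 7; that is 2 in all.

2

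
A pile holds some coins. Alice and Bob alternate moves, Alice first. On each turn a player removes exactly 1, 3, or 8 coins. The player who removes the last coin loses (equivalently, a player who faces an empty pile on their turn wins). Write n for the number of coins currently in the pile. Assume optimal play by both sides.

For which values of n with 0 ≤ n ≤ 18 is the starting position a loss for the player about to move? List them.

1, 3, 5, 7, 12, 14, 16, 18

Positions with no move are W. A position that does have a move is losing for the player to move precisely when every available move leads to a winning position for the opponent. Fill in the labels:
n=0: no move; the opponent has just taken the last coin and therefore loses → W
n=1: L (sole option 0(W) is W)
n=2: W (go to 1, an L position)
n=3: L (options 2(W), 0(W) are all W)
n=4: W (go to 3, an L position)
n=5: L (options 4(W), 2(W) are all W)
n=6: W (go to 5, an L position)
n=7: L (options 6(W), 4(W) are all W)
n=8: W (go to 7, an L position)
n=9: W (go to 1, an L position)
n=10: W (go to 7, an L position)
n=11: W (go to 3, an L position)
n=12: L (options 11(W), 9(W), 4(W) are all W)
n=13: W (go to 12, an L position)
n=14: L (options 13(W), 11(W), 6(W) are all W)
n=15: W (go to 14, an L position)
n=16: L (options 15(W), 13(W), 8(W) are all W)
n=17: W (go to 16, an L position)
n=18: L (options 17(W), 15(W), 10(W) are all W)
Reading off the rows marked L gives the requested list; there are 8 such values of n.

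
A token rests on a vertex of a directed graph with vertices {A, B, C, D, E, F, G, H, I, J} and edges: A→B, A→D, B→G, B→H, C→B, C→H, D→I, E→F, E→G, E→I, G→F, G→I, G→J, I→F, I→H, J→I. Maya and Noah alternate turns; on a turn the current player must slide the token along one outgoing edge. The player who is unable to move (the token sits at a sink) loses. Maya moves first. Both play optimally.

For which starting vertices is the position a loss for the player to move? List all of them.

D, F, H, J

Compute win/loss labels from the base case upward. A position with no move is L. Any other position is W if it can reach an L in one move, else L.
Every edge goes from a vertex to one that appears earlier in the order F, H, I, J, G, E, D, B, C, A, so processing vertices in that order labels each vertex after all of its successors.
F: no outgoing edge → L
H: no outgoing edge → L
I: can move to H, which is L ⇒ W
J: the only move is to I(W), a W ⇒ L
G: can move to J, which is L ⇒ W
E: can move to F, which is L ⇒ W
D: the only move is to I(W), a W ⇒ L
B: can move to H, which is L ⇒ W
C: can move to H, which is L ⇒ W
A: can move to D, which is L ⇒ W
The losing starting vertices are exactly the entries labelled L in this table (4 of them).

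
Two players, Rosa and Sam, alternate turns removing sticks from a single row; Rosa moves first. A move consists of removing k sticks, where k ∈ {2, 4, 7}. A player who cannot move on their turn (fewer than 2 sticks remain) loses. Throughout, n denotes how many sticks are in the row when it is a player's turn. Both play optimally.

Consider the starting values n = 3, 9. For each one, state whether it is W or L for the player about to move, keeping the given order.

Work bottom-up. With no move the player to move loses. Otherwise the position is W if at least one move leads to an L position for the opponent, and L if every move leads to a W.
n=0: no move → L
n=1: no move → L
n=2: reaches L-position 0 → W
n=3: reaches L-position 1 → W
n=4: reaches L-position 0 → W
n=5: reaches L-position 1 → W
n=6: only reaches 4(W), 2(W), all W → L
n=7: reaches L-position 0 → W
n=8: reaches L-position 6 → W
n=9: only reaches 7(W), 5(W), 2(W), all W → L

3: W, 9: L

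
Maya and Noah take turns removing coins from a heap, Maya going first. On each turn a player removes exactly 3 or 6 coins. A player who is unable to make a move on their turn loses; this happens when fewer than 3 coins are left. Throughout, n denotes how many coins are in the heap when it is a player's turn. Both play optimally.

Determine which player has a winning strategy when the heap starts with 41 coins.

Maya wins.

Classify positions by backward induction: terminal positions (no move available) are L. From any other position, the mover wins iff some move reaches an L.
n=0: no move → L
n=1: no move → L
n=2: no move → L
n=3: reaches L-position 0 → W
n=4: reaches L-position 1 → W
n=5: reaches L-position 2 → W
n=6: reaches L-position 0 → W
n=7: reaches L-position 1 → W
n=8: reaches L-position 2 → W
n=9: only reaches 6(W), 3(W), all W → L
n=10: only reaches 7(W), 4(W), all W → L
n=11: only reaches 8(W), 5(W), all W → L
n=12: reaches L-position 9 → W
n=13: reaches L-position 10 → W
n=14: reaches L-position 11 → W
n=15: reaches L-position 9 → W
n=16: reaches L-position 10 → W
n=17: reaches L-position 11 → W
n=18: only reaches 15(W), 12(W), all W → L
n=19: only reaches 16(W), 13(W), all W → L
n=20: only reaches 17(W), 14(W), all W → L
n=21: reaches L-position 18 → W
n=22: reaches L-position 19 → W
n=23: reaches L-position 20 → W
n=24: reaches L-position 18 → W
n=25: reaches L-position 19 → W
n=26: reaches L-position 20 → W
n=27: only reaches 24(W), 21(W), all W → L
n=28: only reaches 25(W), 22(W), all W → L
n=29: only reaches 26(W), 23(W), all W → L
n=30: reaches L-position 27 → W
n=31: reaches L-position 28 → W
n=32: reaches L-position 29 → W
n=33: reaches L-position 27 → W
n=34: reaches L-position 28 → W
n=35: reaches L-position 29 → W
n=36: only reaches 33(W), 30(W), all W → L
n=37: only reaches 34(W), 31(W), all W → L
n=38: only reaches 35(W), 32(W), all W → L
n=39: reaches L-position 36 → W
n=40: reaches L-position 37 → W
n=41: reaches L-position 38 → W
From 41 Maya can remove 3, leaving 38, reaching an L position.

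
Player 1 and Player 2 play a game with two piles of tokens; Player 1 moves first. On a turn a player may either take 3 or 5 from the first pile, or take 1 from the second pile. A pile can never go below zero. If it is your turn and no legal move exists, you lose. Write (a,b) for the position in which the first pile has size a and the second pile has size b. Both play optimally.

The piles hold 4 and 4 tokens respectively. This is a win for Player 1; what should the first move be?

Use the standard recursion: the mover loses at a terminal position; elsewhere, the mover wins exactly when some move hands the opponent an L position.
No move ever increases a pile, so every position that can arise here has a ≤ 4 and b ≤ 4; it is enough to label the cells with 0 ≤ a ≤ 4 and 0 ≤ b ≤ 4.
Every move lowers a or b (never raises either), so fill the grid row by row in increasing a, and left to right within a row: each cell's successors are then already labelled.
      b=0  b=1  b=2  b=3  b=4
a=0:    L    W    L    W    L
a=1:    L    W    L    W    L
a=2:    L    W    L    W    L
a=3:    W    L    W    L    W
a=4:    W    L    W    L    W
Cells with no legal move (terminal, hence L): (0,0), (1,0), (2,0).
The remaining L cells, each justified by listing all of its moves:
(0,2): →(0,1)(W) only, which is W, so L
(0,4): →(0,3)(W) only, which is W, so L
(1,2): →(1,1)(W) only, which is W, so L
(1,4): →(1,3)(W) only, which is W, so L
(2,2): →(2,1)(W) only, which is W, so L
(2,4): →(2,3)(W) only, which is W, so L
(3,1): →(0,1)(W), (3,0)(W) — all W, so L
(3,3): →(0,3)(W), (3,2)(W) — all W, so L
(4,1): →(1,1)(W), (4,0)(W) — all W, so L
(4,3): →(1,3)(W), (4,2)(W) — all W, so L
Every other cell has at least one move into one of the L cells above, so it is W.
From (4,4), the L positions reachable in one move are: (1,4), (4,3). Any move reaching one of these is winning.

Move to (1,4).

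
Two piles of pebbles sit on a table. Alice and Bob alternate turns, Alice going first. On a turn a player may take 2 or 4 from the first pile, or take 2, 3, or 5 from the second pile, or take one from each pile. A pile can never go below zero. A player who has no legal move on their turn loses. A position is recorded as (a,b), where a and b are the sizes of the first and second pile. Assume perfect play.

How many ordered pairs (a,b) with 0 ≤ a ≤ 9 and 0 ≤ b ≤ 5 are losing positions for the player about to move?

Build the W/L table. Terminal = L. A non-terminal position is W if it has a move to some L; otherwise it is L.
Every move lowers a or b (never raises either), so fill the grid row by row in increasing a, and left to right within a row: each cell's successors are then already labelled.
      b=0  b=1  b=2  b=3  b=4  b=5
a=0:    L    L    W    W    W    W
a=1:    L    W    W    W    L    W
a=2:    W    W    L    L    W    W
a=3:    W    L    L    W    W    W
a=4:    W    W    W    W    L    L
a=5:    W    W    W    L    W    W
a=6:    L    L    W    W    W    W
a=7:    L    W    W    W    L    W
a=8:    W    W    L    L    W    W
a=9:    W    L    L    W    W    W
Cells with no legal move (terminal, hence L): (0,0), (0,1), (1,0).
The remaining L cells, each justified by listing all of its moves:
(1,4): →(1,2)(W), (1,1)(W), (0,3)(W) — all W, so L
(2,2): →(0,2)(W), (2,0)(W), (1,1)(W) — all W, so L
(2,3): →(0,3)(W), (2,1)(W), (2,0)(W), (1,2)(W) — all W, so L
(3,1): →(1,1)(W), (2,0)(W) — all W, so L
(3,2): →(1,2)(W), (3,0)(W), (2,1)(W) — all W, so L
(4,4): →(2,4)(W), (0,4)(W), (4,2)(W), (4,1)(W), (3,3)(W) — all W, so L
(4,5): →(2,5)(W), (0,5)(W), (4,3)(W), (4,2)(W), (4,0)(W), (3,4)(W) — all W, so L
(5,3): →(3,3)(W), (1,3)(W), (5,1)(W), (5,0)(W), (4,2)(W) — all W, so L
(6,0): →(4,0)(W), (2,0)(W) — all W, so L
(6,1): →(4,1)(W), (2,1)(W), (5,0)(W) — all W, so L
(7,0): →(5,0)(W), (3,0)(W) — all W, so L
(7,4): →(5,4)(W), (3,4)(W), (7,2)(W), (7,1)(W), (6,3)(W) — all W, so L
(8,2): →(6,2)(W), (4,2)(W), (8,0)(W), (7,1)(W) — all W, so L
(8,3): →(6,3)(W), (4,3)(W), (8,1)(W), (8,0)(W), (7,2)(W) — all W, so L
(9,1): →(7,1)(W), (5,1)(W), (8,0)(W) — all W, so L
(9,2): →(7,2)(W), (5,2)(W), (9,0)(W), (8,1)(W) — all W, so L
Every other cell has at least one move into one of the L cells above, so it is W.
L cells per row: a=0: 2, a=1: 2, a=2: 2, a=3: 2, a=4: 2, a=5: 1, a=6: 2, a=7: 2, a=8: 2, a=9: 2; total 19.

19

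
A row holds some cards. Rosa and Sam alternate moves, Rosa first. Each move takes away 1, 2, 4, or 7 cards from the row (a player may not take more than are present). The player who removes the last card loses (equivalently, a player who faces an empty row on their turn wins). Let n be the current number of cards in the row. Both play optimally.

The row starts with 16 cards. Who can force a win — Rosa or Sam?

Work bottom-up. With no move the player to move wins. Otherwise the position is W if at least one move leads to an L position for the opponent, and L if every move leads to a W.
n=0: no move; the opponent has just taken the last card and therefore loses → W
n=1: the only move is to 0(W), a W ⇒ L
n=2: can move to 1, which is L ⇒ W
n=3: can move to 1, which is L ⇒ W
n=4: moves to 3(W), 2(W), 0(W); every one is W ⇒ L
n=5: can move to 4, which is L ⇒ W
n=6: can move to 4, which is L ⇒ W
n=7: moves to 6(W), 5(W), 3(W), 0(W); every one is W ⇒ L
n=8: can move to 7, which is L ⇒ W
n=9: can move to 7, which is L ⇒ W
n=10: moves to 9(W), 8(W), 6(W), 3(W); every one is W ⇒ L
n=11: can move to 10, which is L ⇒ W
n=12: can move to 10, which is L ⇒ W
n=13: moves to 12(W), 11(W), 9(W), 6(W); every one is W ⇒ L
n=14: can move to 13, which is L ⇒ W
n=15: can move to 13, which is L ⇒ W
n=16: moves to 15(W), 14(W), 12(W), 9(W); every one is W ⇒ L
Every move from 16 reaches a W position, so the mover loses.

Sam wins.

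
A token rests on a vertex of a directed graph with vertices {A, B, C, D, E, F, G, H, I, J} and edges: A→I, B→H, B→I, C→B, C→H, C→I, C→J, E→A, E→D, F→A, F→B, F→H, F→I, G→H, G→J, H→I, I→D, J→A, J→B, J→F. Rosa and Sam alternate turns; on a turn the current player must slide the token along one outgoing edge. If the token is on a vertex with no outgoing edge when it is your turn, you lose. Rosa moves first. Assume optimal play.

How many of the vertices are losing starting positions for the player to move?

3

Positions with no move are L. A position that does have a move is losing for the player to move precisely when every available move leads to a winning position for the opponent. Fill in the labels:
Every edge goes from a vertex to one that appears earlier in the order D, I, H, A, B, F, J, C, G, E, so processing vertices in that order labels each vertex after all of its successors.
D: no outgoing edge → L
I: →D(L), so W
H: →I(W) only, which is W, so L
A: →I(W) only, which is W, so L
B: →H(L), so W
F: →A(L), so W
J: →A(L), so W
C: →H(L), so W
G: →H(L), so W
E: →A(L), so W
The L vertices are A, D, H; that is 3 in all.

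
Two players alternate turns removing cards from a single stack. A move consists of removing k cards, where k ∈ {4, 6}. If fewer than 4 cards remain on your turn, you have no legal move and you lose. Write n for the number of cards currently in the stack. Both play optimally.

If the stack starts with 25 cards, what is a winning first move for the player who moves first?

Remove 4, leaving 21.

Compute win/loss labels from the base case upward. A position with no move is L. Any other position is W if it can reach an L in one move, else L.
n=0: no move → L
n=1: no move → L
n=2: no move → L
n=3: no move → L
n=4: can move to 0, which is L ⇒ W
n=5: can move to 1, which is L ⇒ W
n=6: can move to 2, which is L ⇒ W
n=7: can move to 3, which is L ⇒ W
n=8: can move to 2, which is L ⇒ W
n=9: can move to 3, which is L ⇒ W
n=10: moves to 6(W), 4(W); every one is W ⇒ L
n=11: moves to 7(W), 5(W); every one is W ⇒ L
n=12: moves to 8(W), 6(W); every one is W ⇒ L
n=13: moves to 9(W), 7(W); every one is W ⇒ L
n=14: can move to 10, which is L ⇒ W
n=15: can move to 11, which is L ⇒ W
n=16: can move to 12, which is L ⇒ W
n=17: can move to 13, which is L ⇒ W
n=18: can move to 12, which is L ⇒ W
n=19: can move to 13, which is L ⇒ W
n=20: moves to 16(W), 14(W); every one is W ⇒ L
n=21: moves to 17(W), 15(W); every one is W ⇒ L
n=22: moves to 18(W), 16(W); every one is W ⇒ L
n=23: moves to 19(W), 17(W); every one is W ⇒ L
n=24: can move to 20, which is L ⇒ W
n=25: can move to 21, which is L ⇒ W
From 25, the L positions reachable in one move are: 21.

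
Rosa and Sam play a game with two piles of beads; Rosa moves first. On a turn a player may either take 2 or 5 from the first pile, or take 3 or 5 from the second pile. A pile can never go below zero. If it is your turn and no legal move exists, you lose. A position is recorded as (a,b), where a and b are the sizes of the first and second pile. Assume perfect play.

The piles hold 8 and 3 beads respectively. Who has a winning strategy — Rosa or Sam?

Positions with no move are L. A position that does have a move is losing for the player to move precisely when every available move leads to a winning position for the opponent. Fill in the labels:
No move ever increases a pile, so every position that can arise here has a ≤ 8 and b ≤ 3; it is enough to label the cells with 0 ≤ a ≤ 8 and 0 ≤ b ≤ 3.
Every move lowers a or b (never raises either), so fill the grid row by row in increasing a, and left to right within a row: each cell's successors are then already labelled.
      b=0  b=1  b=2  b=3
a=0:    L    L    L    W
a=1:    L    L    L    W
a=2:    W    W    W    L
a=3:    W    W    W    L
a=4:    L    L    L    W
a=5:    W    W    W    W
a=6:    W    W    W    L
a=7:    L    L    L    W
a=8:    L    L    L    W
Cells with no legal move (terminal, hence L): (0,0), (0,1), (0,2), (1,0), (1,1), (1,2).
The remaining L cells, each justified by listing all of its moves:
(2,3): only reaches (0,3)(W), (2,0)(W), all W → L
(3,3): only reaches (1,3)(W), (3,0)(W), all W → L
(4,0): only reaches (2,0)(W), which is W → L
(4,1): only reaches (2,1)(W), which is W → L
(4,2): only reaches (2,2)(W), which is W → L
(6,3): only reaches (4,3)(W), (1,3)(W), (6,0)(W), all W → L
(7,0): only reaches (5,0)(W), (2,0)(W), all W → L
(7,1): only reaches (5,1)(W), (2,1)(W), all W → L
(7,2): only reaches (5,2)(W), (2,2)(W), all W → L
(8,0): only reaches (6,0)(W), (3,0)(W), all W → L
(8,1): only reaches (6,1)(W), (3,1)(W), all W → L
(8,2): only reaches (6,2)(W), (3,2)(W), all W → L
Every other cell has at least one move into one of the L cells above, so it is W.
The starting position (8,3) is W: Rosa should move to (6,3), handing over an L position.

Rosa wins.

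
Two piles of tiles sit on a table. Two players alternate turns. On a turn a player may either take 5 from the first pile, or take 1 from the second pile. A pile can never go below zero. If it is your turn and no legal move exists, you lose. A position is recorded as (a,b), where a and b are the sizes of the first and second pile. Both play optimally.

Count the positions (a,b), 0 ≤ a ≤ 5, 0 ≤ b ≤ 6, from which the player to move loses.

23

Use the standard recursion: the mover loses at a terminal position; elsewhere, the mover wins exactly when some move hands the opponent an L position.
Every move lowers a or b (never raises either), so fill the grid row by row in increasing a, and left to right within a row: each cell's successors are then already labelled.
      b=0  b=1  b=2  b=3  b=4  b=5  b=6
a=0:    L    W    L    W    L    W    L
a=1:    L    W    L    W    L    W    L
a=2:    L    W    L    W    L    W    L
a=3:    L    W    L    W    L    W    L
a=4:    L    W    L    W    L    W    L
a=5:    W    L    W    L    W    L    W
Cells with no legal move (terminal, hence L): (0,0), (1,0), (2,0), (3,0), (4,0).
The remaining L cells, each justified by listing all of its moves:
(0,2): only reaches (0,1)(W), which is W → L
(0,4): only reaches (0,3)(W), which is W → L
(0,6): only reaches (0,5)(W), which is W → L
(1,2): only reaches (1,1)(W), which is W → L
(1,4): only reaches (1,3)(W), which is W → L
(1,6): only reaches (1,5)(W), which is W → L
(2,2): only reaches (2,1)(W), which is W → L
(2,4): only reaches (2,3)(W), which is W → L
(2,6): only reaches (2,5)(W), which is W → L
(3,2): only reaches (3,1)(W), which is W → L
(3,4): only reaches (3,3)(W), which is W → L
(3,6): only reaches (3,5)(W), which is W → L
(4,2): only reaches (4,1)(W), which is W → L
(4,4): only reaches (4,3)(W), which is W → L
(4,6): only reaches (4,5)(W), which is W → L
(5,1): only reaches (0,1)(W), (5,0)(W), all W → L
(5,3): only reaches (0,3)(W), (5,2)(W), all W → L
(5,5): only reaches (0,5)(W), (5,4)(W), all W → L
Every other cell has at least one move into one of the L cells above, so it is W.
L cells per row: a=0: 4, a=1: 4, a=2: 4, a=3: 4, a=4: 4, a=5: 3; total 23.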